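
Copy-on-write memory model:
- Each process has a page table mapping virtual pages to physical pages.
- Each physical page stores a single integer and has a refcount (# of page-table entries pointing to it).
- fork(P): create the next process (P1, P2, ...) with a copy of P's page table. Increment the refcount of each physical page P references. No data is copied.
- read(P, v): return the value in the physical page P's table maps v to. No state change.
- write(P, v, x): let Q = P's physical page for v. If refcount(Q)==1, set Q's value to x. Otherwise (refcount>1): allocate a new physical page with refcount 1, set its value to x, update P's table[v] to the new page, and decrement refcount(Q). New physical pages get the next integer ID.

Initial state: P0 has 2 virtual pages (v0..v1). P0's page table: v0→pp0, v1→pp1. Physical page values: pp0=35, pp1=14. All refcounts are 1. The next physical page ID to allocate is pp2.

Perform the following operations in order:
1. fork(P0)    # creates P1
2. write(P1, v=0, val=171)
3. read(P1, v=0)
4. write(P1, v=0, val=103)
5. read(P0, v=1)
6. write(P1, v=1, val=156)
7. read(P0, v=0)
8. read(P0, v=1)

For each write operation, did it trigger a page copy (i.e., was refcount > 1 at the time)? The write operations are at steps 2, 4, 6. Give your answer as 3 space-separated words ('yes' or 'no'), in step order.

Op 1: fork(P0) -> P1. 2 ppages; refcounts: pp0:2 pp1:2
Op 2: write(P1, v0, 171). refcount(pp0)=2>1 -> COPY to pp2. 3 ppages; refcounts: pp0:1 pp1:2 pp2:1
Op 3: read(P1, v0) -> 171. No state change.
Op 4: write(P1, v0, 103). refcount(pp2)=1 -> write in place. 3 ppages; refcounts: pp0:1 pp1:2 pp2:1
Op 5: read(P0, v1) -> 14. No state change.
Op 6: write(P1, v1, 156). refcount(pp1)=2>1 -> COPY to pp3. 4 ppages; refcounts: pp0:1 pp1:1 pp2:1 pp3:1
Op 7: read(P0, v0) -> 35. No state change.
Op 8: read(P0, v1) -> 14. No state change.

yes no yes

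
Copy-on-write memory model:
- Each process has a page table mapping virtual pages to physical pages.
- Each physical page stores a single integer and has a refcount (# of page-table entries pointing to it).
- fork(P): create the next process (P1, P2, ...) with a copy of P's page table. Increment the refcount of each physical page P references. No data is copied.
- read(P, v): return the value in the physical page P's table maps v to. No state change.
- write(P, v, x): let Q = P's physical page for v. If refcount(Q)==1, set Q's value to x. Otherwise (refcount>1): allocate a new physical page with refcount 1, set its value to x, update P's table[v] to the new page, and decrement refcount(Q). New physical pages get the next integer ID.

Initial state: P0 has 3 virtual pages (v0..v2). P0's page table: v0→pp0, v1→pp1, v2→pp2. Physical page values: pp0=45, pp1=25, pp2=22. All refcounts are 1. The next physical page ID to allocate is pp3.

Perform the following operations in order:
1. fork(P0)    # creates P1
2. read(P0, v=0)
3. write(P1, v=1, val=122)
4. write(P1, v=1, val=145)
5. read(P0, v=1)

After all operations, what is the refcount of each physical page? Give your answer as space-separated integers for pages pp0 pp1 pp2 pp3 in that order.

Op 1: fork(P0) -> P1. 3 ppages; refcounts: pp0:2 pp1:2 pp2:2
Op 2: read(P0, v0) -> 45. No state change.
Op 3: write(P1, v1, 122). refcount(pp1)=2>1 -> COPY to pp3. 4 ppages; refcounts: pp0:2 pp1:1 pp2:2 pp3:1
Op 4: write(P1, v1, 145). refcount(pp3)=1 -> write in place. 4 ppages; refcounts: pp0:2 pp1:1 pp2:2 pp3:1
Op 5: read(P0, v1) -> 25. No state change.

Answer: 2 1 2 1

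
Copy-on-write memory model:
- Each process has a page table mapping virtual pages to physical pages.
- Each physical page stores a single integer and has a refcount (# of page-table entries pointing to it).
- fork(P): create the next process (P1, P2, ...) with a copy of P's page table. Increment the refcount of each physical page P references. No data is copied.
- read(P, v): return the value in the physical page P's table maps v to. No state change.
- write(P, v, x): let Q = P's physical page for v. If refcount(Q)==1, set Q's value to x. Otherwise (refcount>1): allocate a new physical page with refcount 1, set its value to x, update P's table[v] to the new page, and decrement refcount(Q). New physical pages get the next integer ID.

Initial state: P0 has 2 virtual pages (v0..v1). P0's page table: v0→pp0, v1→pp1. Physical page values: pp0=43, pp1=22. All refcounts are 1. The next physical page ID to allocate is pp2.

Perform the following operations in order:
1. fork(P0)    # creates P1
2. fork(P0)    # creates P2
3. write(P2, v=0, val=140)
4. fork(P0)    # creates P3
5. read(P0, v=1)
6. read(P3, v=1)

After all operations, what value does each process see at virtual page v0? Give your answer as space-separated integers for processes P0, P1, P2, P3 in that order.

Answer: 43 43 140 43

Derivation:
Op 1: fork(P0) -> P1. 2 ppages; refcounts: pp0:2 pp1:2
Op 2: fork(P0) -> P2. 2 ppages; refcounts: pp0:3 pp1:3
Op 3: write(P2, v0, 140). refcount(pp0)=3>1 -> COPY to pp2. 3 ppages; refcounts: pp0:2 pp1:3 pp2:1
Op 4: fork(P0) -> P3. 3 ppages; refcounts: pp0:3 pp1:4 pp2:1
Op 5: read(P0, v1) -> 22. No state change.
Op 6: read(P3, v1) -> 22. No state change.
P0: v0 -> pp0 = 43
P1: v0 -> pp0 = 43
P2: v0 -> pp2 = 140
P3: v0 -> pp0 = 43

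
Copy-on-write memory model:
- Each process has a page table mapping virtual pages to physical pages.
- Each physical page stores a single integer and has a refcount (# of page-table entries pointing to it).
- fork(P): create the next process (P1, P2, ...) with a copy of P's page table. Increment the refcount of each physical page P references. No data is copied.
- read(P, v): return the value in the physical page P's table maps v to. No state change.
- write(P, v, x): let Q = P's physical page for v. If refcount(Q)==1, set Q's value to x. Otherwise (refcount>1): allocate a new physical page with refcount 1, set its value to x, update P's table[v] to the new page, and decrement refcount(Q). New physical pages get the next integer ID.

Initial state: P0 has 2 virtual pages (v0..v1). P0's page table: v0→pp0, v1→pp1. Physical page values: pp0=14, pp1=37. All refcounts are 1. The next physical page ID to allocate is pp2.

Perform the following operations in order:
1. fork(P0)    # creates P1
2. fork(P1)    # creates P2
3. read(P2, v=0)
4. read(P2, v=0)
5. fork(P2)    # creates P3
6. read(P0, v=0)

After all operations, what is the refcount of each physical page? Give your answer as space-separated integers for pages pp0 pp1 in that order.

Answer: 4 4

Derivation:
Op 1: fork(P0) -> P1. 2 ppages; refcounts: pp0:2 pp1:2
Op 2: fork(P1) -> P2. 2 ppages; refcounts: pp0:3 pp1:3
Op 3: read(P2, v0) -> 14. No state change.
Op 4: read(P2, v0) -> 14. No state change.
Op 5: fork(P2) -> P3. 2 ppages; refcounts: pp0:4 pp1:4
Op 6: read(P0, v0) -> 14. No state change.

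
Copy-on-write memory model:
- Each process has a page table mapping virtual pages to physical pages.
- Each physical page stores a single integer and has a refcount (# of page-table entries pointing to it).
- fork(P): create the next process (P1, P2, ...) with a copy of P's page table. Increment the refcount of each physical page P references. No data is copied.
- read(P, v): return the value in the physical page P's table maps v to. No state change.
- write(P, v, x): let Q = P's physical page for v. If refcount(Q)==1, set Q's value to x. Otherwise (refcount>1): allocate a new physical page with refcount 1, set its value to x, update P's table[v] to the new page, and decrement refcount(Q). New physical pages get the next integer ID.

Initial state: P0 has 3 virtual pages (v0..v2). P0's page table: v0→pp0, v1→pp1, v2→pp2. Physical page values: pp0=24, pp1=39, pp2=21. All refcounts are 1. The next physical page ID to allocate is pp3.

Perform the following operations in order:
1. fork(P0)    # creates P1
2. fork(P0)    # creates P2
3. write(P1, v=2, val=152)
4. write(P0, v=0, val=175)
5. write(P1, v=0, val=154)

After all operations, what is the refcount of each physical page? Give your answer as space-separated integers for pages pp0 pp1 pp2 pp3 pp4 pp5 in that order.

Answer: 1 3 2 1 1 1

Derivation:
Op 1: fork(P0) -> P1. 3 ppages; refcounts: pp0:2 pp1:2 pp2:2
Op 2: fork(P0) -> P2. 3 ppages; refcounts: pp0:3 pp1:3 pp2:3
Op 3: write(P1, v2, 152). refcount(pp2)=3>1 -> COPY to pp3. 4 ppages; refcounts: pp0:3 pp1:3 pp2:2 pp3:1
Op 4: write(P0, v0, 175). refcount(pp0)=3>1 -> COPY to pp4. 5 ppages; refcounts: pp0:2 pp1:3 pp2:2 pp3:1 pp4:1
Op 5: write(P1, v0, 154). refcount(pp0)=2>1 -> COPY to pp5. 6 ppages; refcounts: pp0:1 pp1:3 pp2:2 pp3:1 pp4:1 pp5:1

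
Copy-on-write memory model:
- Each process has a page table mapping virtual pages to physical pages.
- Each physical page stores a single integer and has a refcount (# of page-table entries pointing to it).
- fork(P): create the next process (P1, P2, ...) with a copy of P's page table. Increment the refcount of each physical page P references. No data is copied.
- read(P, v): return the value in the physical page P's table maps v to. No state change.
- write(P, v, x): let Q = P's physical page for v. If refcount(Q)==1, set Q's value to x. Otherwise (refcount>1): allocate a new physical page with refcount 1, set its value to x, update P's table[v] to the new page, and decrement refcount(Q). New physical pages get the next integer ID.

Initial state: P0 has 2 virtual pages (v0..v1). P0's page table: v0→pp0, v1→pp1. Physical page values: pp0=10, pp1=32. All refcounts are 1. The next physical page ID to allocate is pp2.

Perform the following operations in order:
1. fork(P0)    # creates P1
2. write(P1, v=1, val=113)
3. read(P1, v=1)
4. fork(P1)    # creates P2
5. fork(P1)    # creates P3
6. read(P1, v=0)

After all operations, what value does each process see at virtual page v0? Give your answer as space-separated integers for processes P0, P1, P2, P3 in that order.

Answer: 10 10 10 10

Derivation:
Op 1: fork(P0) -> P1. 2 ppages; refcounts: pp0:2 pp1:2
Op 2: write(P1, v1, 113). refcount(pp1)=2>1 -> COPY to pp2. 3 ppages; refcounts: pp0:2 pp1:1 pp2:1
Op 3: read(P1, v1) -> 113. No state change.
Op 4: fork(P1) -> P2. 3 ppages; refcounts: pp0:3 pp1:1 pp2:2
Op 5: fork(P1) -> P3. 3 ppages; refcounts: pp0:4 pp1:1 pp2:3
Op 6: read(P1, v0) -> 10. No state change.
P0: v0 -> pp0 = 10
P1: v0 -> pp0 = 10
P2: v0 -> pp0 = 10
P3: v0 -> pp0 = 10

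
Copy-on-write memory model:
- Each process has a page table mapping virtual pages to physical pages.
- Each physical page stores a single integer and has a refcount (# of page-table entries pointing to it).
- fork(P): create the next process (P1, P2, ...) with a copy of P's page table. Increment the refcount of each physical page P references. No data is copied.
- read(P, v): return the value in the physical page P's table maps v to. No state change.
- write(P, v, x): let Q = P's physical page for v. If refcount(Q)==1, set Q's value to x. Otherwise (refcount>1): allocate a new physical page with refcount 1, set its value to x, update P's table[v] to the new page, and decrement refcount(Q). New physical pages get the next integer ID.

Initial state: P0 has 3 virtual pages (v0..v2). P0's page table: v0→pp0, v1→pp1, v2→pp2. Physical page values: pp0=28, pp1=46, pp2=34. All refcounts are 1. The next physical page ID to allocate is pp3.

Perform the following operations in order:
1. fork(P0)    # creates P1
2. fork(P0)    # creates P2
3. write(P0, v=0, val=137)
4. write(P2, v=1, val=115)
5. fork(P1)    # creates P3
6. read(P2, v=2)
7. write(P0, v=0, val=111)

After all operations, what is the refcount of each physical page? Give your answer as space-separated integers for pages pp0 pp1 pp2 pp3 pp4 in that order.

Answer: 3 3 4 1 1

Derivation:
Op 1: fork(P0) -> P1. 3 ppages; refcounts: pp0:2 pp1:2 pp2:2
Op 2: fork(P0) -> P2. 3 ppages; refcounts: pp0:3 pp1:3 pp2:3
Op 3: write(P0, v0, 137). refcount(pp0)=3>1 -> COPY to pp3. 4 ppages; refcounts: pp0:2 pp1:3 pp2:3 pp3:1
Op 4: write(P2, v1, 115). refcount(pp1)=3>1 -> COPY to pp4. 5 ppages; refcounts: pp0:2 pp1:2 pp2:3 pp3:1 pp4:1
Op 5: fork(P1) -> P3. 5 ppages; refcounts: pp0:3 pp1:3 pp2:4 pp3:1 pp4:1
Op 6: read(P2, v2) -> 34. No state change.
Op 7: write(P0, v0, 111). refcount(pp3)=1 -> write in place. 5 ppages; refcounts: pp0:3 pp1:3 pp2:4 pp3:1 pp4:1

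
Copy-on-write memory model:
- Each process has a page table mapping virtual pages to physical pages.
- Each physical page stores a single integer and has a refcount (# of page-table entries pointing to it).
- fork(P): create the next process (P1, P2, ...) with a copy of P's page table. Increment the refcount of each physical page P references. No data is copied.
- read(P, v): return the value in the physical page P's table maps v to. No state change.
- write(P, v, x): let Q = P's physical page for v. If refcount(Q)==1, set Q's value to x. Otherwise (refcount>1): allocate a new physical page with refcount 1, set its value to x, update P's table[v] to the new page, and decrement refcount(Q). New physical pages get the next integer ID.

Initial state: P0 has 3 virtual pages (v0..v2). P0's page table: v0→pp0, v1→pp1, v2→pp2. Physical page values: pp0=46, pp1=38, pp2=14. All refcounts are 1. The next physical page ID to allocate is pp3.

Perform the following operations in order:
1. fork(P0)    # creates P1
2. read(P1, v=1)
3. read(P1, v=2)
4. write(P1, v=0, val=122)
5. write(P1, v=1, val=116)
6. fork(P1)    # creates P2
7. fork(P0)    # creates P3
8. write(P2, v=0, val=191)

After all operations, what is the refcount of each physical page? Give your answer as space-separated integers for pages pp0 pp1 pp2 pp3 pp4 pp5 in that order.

Answer: 2 2 4 1 2 1

Derivation:
Op 1: fork(P0) -> P1. 3 ppages; refcounts: pp0:2 pp1:2 pp2:2
Op 2: read(P1, v1) -> 38. No state change.
Op 3: read(P1, v2) -> 14. No state change.
Op 4: write(P1, v0, 122). refcount(pp0)=2>1 -> COPY to pp3. 4 ppages; refcounts: pp0:1 pp1:2 pp2:2 pp3:1
Op 5: write(P1, v1, 116). refcount(pp1)=2>1 -> COPY to pp4. 5 ppages; refcounts: pp0:1 pp1:1 pp2:2 pp3:1 pp4:1
Op 6: fork(P1) -> P2. 5 ppages; refcounts: pp0:1 pp1:1 pp2:3 pp3:2 pp4:2
Op 7: fork(P0) -> P3. 5 ppages; refcounts: pp0:2 pp1:2 pp2:4 pp3:2 pp4:2
Op 8: write(P2, v0, 191). refcount(pp3)=2>1 -> COPY to pp5. 6 ppages; refcounts: pp0:2 pp1:2 pp2:4 pp3:1 pp4:2 pp5:1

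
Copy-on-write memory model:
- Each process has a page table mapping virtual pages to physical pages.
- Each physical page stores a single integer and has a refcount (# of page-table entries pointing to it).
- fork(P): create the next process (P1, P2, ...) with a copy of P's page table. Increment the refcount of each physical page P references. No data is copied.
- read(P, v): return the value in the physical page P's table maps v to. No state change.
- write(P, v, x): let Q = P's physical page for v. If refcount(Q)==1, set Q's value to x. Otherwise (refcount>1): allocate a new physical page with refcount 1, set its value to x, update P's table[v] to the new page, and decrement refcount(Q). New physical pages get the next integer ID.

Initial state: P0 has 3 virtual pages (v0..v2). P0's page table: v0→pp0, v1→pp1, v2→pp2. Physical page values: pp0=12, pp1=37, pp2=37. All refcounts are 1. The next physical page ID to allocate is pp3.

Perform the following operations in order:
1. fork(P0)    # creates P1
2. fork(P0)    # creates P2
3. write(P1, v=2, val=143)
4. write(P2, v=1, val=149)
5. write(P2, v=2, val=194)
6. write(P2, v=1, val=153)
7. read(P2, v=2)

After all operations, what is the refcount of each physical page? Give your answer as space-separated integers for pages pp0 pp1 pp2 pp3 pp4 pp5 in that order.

Op 1: fork(P0) -> P1. 3 ppages; refcounts: pp0:2 pp1:2 pp2:2
Op 2: fork(P0) -> P2. 3 ppages; refcounts: pp0:3 pp1:3 pp2:3
Op 3: write(P1, v2, 143). refcount(pp2)=3>1 -> COPY to pp3. 4 ppages; refcounts: pp0:3 pp1:3 pp2:2 pp3:1
Op 4: write(P2, v1, 149). refcount(pp1)=3>1 -> COPY to pp4. 5 ppages; refcounts: pp0:3 pp1:2 pp2:2 pp3:1 pp4:1
Op 5: write(P2, v2, 194). refcount(pp2)=2>1 -> COPY to pp5. 6 ppages; refcounts: pp0:3 pp1:2 pp2:1 pp3:1 pp4:1 pp5:1
Op 6: write(P2, v1, 153). refcount(pp4)=1 -> write in place. 6 ppages; refcounts: pp0:3 pp1:2 pp2:1 pp3:1 pp4:1 pp5:1
Op 7: read(P2, v2) -> 194. No state change.

Answer: 3 2 1 1 1 1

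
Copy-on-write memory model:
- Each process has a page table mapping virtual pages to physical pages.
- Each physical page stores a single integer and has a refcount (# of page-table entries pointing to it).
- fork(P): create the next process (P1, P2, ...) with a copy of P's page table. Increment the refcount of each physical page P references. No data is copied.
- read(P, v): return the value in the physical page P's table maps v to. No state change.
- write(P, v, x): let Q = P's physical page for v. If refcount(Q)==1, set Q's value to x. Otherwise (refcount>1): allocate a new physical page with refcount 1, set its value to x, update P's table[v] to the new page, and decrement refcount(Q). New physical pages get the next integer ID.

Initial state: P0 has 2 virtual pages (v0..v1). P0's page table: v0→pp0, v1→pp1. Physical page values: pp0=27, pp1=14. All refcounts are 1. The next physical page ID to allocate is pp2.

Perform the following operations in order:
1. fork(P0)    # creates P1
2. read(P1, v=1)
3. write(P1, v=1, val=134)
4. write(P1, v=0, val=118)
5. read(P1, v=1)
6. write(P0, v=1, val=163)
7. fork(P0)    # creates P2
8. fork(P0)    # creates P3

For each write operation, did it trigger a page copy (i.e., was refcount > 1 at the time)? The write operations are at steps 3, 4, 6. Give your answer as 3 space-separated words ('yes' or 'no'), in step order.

Op 1: fork(P0) -> P1. 2 ppages; refcounts: pp0:2 pp1:2
Op 2: read(P1, v1) -> 14. No state change.
Op 3: write(P1, v1, 134). refcount(pp1)=2>1 -> COPY to pp2. 3 ppages; refcounts: pp0:2 pp1:1 pp2:1
Op 4: write(P1, v0, 118). refcount(pp0)=2>1 -> COPY to pp3. 4 ppages; refcounts: pp0:1 pp1:1 pp2:1 pp3:1
Op 5: read(P1, v1) -> 134. No state change.
Op 6: write(P0, v1, 163). refcount(pp1)=1 -> write in place. 4 ppages; refcounts: pp0:1 pp1:1 pp2:1 pp3:1
Op 7: fork(P0) -> P2. 4 ppages; refcounts: pp0:2 pp1:2 pp2:1 pp3:1
Op 8: fork(P0) -> P3. 4 ppages; refcounts: pp0:3 pp1:3 pp2:1 pp3:1

yes yes no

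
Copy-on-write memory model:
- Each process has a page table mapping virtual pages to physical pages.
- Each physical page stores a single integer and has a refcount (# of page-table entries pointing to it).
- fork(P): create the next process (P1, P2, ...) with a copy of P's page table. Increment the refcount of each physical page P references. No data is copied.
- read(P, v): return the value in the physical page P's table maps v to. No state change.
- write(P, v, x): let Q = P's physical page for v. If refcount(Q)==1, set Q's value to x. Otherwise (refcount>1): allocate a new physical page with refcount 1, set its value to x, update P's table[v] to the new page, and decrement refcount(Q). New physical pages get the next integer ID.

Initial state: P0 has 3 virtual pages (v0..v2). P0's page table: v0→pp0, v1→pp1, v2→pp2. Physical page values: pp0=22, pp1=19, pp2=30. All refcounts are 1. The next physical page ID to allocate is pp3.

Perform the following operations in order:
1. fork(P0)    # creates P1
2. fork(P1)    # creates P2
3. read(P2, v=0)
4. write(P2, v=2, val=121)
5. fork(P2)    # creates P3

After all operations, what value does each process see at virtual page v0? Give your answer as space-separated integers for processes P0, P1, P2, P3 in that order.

Op 1: fork(P0) -> P1. 3 ppages; refcounts: pp0:2 pp1:2 pp2:2
Op 2: fork(P1) -> P2. 3 ppages; refcounts: pp0:3 pp1:3 pp2:3
Op 3: read(P2, v0) -> 22. No state change.
Op 4: write(P2, v2, 121). refcount(pp2)=3>1 -> COPY to pp3. 4 ppages; refcounts: pp0:3 pp1:3 pp2:2 pp3:1
Op 5: fork(P2) -> P3. 4 ppages; refcounts: pp0:4 pp1:4 pp2:2 pp3:2
P0: v0 -> pp0 = 22
P1: v0 -> pp0 = 22
P2: v0 -> pp0 = 22
P3: v0 -> pp0 = 22

Answer: 22 22 22 22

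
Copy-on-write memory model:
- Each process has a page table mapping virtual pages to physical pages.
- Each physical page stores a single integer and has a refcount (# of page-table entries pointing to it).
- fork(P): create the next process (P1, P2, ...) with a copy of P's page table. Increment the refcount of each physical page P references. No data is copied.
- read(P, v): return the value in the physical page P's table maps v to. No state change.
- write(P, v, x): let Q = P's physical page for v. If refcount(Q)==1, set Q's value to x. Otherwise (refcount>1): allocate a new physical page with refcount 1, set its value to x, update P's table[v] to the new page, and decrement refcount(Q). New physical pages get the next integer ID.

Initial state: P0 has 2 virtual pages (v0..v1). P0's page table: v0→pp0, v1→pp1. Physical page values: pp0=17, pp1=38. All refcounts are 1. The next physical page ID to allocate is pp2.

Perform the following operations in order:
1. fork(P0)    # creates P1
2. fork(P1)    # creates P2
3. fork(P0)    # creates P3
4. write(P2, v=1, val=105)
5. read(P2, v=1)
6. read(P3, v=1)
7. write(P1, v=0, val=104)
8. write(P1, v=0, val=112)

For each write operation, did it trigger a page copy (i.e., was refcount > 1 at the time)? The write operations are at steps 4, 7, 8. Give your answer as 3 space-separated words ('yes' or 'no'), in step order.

Op 1: fork(P0) -> P1. 2 ppages; refcounts: pp0:2 pp1:2
Op 2: fork(P1) -> P2. 2 ppages; refcounts: pp0:3 pp1:3
Op 3: fork(P0) -> P3. 2 ppages; refcounts: pp0:4 pp1:4
Op 4: write(P2, v1, 105). refcount(pp1)=4>1 -> COPY to pp2. 3 ppages; refcounts: pp0:4 pp1:3 pp2:1
Op 5: read(P2, v1) -> 105. No state change.
Op 6: read(P3, v1) -> 38. No state change.
Op 7: write(P1, v0, 104). refcount(pp0)=4>1 -> COPY to pp3. 4 ppages; refcounts: pp0:3 pp1:3 pp2:1 pp3:1
Op 8: write(P1, v0, 112). refcount(pp3)=1 -> write in place. 4 ppages; refcounts: pp0:3 pp1:3 pp2:1 pp3:1

yes yes no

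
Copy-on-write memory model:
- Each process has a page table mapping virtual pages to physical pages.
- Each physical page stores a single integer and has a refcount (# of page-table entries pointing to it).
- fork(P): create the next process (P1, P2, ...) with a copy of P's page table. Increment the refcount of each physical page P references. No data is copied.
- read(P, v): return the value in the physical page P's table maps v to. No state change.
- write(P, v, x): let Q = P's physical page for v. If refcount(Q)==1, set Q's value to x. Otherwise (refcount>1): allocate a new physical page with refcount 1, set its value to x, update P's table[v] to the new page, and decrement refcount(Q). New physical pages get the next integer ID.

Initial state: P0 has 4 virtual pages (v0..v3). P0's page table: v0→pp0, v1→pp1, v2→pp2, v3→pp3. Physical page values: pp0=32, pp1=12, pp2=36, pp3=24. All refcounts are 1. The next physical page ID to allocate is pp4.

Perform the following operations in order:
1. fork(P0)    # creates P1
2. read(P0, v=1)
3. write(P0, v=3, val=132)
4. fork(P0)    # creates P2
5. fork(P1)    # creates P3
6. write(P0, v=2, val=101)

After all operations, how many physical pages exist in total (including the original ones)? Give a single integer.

Answer: 6

Derivation:
Op 1: fork(P0) -> P1. 4 ppages; refcounts: pp0:2 pp1:2 pp2:2 pp3:2
Op 2: read(P0, v1) -> 12. No state change.
Op 3: write(P0, v3, 132). refcount(pp3)=2>1 -> COPY to pp4. 5 ppages; refcounts: pp0:2 pp1:2 pp2:2 pp3:1 pp4:1
Op 4: fork(P0) -> P2. 5 ppages; refcounts: pp0:3 pp1:3 pp2:3 pp3:1 pp4:2
Op 5: fork(P1) -> P3. 5 ppages; refcounts: pp0:4 pp1:4 pp2:4 pp3:2 pp4:2
Op 6: write(P0, v2, 101). refcount(pp2)=4>1 -> COPY to pp5. 6 ppages; refcounts: pp0:4 pp1:4 pp2:3 pp3:2 pp4:2 pp5:1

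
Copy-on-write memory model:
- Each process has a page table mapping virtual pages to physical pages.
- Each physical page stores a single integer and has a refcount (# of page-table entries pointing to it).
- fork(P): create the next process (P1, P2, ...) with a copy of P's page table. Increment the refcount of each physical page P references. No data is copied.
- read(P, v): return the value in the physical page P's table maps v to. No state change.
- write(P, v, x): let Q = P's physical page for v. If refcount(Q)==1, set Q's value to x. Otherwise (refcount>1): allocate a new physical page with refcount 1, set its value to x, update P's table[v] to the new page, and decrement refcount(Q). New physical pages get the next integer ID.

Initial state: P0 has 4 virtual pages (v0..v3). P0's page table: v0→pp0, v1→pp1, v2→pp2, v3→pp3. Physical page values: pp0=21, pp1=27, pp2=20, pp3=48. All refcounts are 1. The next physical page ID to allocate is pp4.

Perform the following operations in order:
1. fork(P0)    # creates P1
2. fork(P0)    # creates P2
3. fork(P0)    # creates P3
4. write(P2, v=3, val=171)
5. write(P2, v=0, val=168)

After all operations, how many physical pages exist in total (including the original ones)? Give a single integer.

Op 1: fork(P0) -> P1. 4 ppages; refcounts: pp0:2 pp1:2 pp2:2 pp3:2
Op 2: fork(P0) -> P2. 4 ppages; refcounts: pp0:3 pp1:3 pp2:3 pp3:3
Op 3: fork(P0) -> P3. 4 ppages; refcounts: pp0:4 pp1:4 pp2:4 pp3:4
Op 4: write(P2, v3, 171). refcount(pp3)=4>1 -> COPY to pp4. 5 ppages; refcounts: pp0:4 pp1:4 pp2:4 pp3:3 pp4:1
Op 5: write(P2, v0, 168). refcount(pp0)=4>1 -> COPY to pp5. 6 ppages; refcounts: pp0:3 pp1:4 pp2:4 pp3:3 pp4:1 pp5:1

Answer: 6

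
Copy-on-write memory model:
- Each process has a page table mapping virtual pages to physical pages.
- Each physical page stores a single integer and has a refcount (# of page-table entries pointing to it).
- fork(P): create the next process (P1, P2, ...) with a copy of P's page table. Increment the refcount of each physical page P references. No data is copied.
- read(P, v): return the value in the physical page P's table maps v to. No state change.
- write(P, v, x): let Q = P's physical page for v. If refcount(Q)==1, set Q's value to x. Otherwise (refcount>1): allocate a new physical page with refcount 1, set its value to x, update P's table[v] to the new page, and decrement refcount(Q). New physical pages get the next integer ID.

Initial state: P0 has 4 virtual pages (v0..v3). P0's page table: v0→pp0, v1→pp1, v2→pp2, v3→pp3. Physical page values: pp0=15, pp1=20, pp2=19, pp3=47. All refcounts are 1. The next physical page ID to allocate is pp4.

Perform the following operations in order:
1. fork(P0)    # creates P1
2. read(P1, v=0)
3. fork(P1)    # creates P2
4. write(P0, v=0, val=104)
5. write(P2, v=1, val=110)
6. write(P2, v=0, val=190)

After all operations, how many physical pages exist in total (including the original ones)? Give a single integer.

Op 1: fork(P0) -> P1. 4 ppages; refcounts: pp0:2 pp1:2 pp2:2 pp3:2
Op 2: read(P1, v0) -> 15. No state change.
Op 3: fork(P1) -> P2. 4 ppages; refcounts: pp0:3 pp1:3 pp2:3 pp3:3
Op 4: write(P0, v0, 104). refcount(pp0)=3>1 -> COPY to pp4. 5 ppages; refcounts: pp0:2 pp1:3 pp2:3 pp3:3 pp4:1
Op 5: write(P2, v1, 110). refcount(pp1)=3>1 -> COPY to pp5. 6 ppages; refcounts: pp0:2 pp1:2 pp2:3 pp3:3 pp4:1 pp5:1
Op 6: write(P2, v0, 190). refcount(pp0)=2>1 -> COPY to pp6. 7 ppages; refcounts: pp0:1 pp1:2 pp2:3 pp3:3 pp4:1 pp5:1 pp6:1

Answer: 7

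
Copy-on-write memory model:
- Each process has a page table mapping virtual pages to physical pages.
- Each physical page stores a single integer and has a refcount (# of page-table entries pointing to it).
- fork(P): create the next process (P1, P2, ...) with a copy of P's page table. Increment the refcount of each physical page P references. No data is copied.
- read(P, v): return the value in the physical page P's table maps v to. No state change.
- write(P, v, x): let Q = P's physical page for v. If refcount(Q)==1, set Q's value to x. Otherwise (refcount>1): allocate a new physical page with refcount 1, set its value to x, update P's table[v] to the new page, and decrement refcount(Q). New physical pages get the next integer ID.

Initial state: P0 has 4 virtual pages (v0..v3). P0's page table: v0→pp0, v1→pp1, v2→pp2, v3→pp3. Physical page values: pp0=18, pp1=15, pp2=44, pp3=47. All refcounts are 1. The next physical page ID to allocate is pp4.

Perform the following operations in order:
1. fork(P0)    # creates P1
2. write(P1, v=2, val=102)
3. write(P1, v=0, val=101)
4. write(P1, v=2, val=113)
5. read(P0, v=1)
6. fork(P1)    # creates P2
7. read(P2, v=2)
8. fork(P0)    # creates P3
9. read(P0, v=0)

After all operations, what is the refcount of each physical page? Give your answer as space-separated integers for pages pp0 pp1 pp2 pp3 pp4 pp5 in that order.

Op 1: fork(P0) -> P1. 4 ppages; refcounts: pp0:2 pp1:2 pp2:2 pp3:2
Op 2: write(P1, v2, 102). refcount(pp2)=2>1 -> COPY to pp4. 5 ppages; refcounts: pp0:2 pp1:2 pp2:1 pp3:2 pp4:1
Op 3: write(P1, v0, 101). refcount(pp0)=2>1 -> COPY to pp5. 6 ppages; refcounts: pp0:1 pp1:2 pp2:1 pp3:2 pp4:1 pp5:1
Op 4: write(P1, v2, 113). refcount(pp4)=1 -> write in place. 6 ppages; refcounts: pp0:1 pp1:2 pp2:1 pp3:2 pp4:1 pp5:1
Op 5: read(P0, v1) -> 15. No state change.
Op 6: fork(P1) -> P2. 6 ppages; refcounts: pp0:1 pp1:3 pp2:1 pp3:3 pp4:2 pp5:2
Op 7: read(P2, v2) -> 113. No state change.
Op 8: fork(P0) -> P3. 6 ppages; refcounts: pp0:2 pp1:4 pp2:2 pp3:4 pp4:2 pp5:2
Op 9: read(P0, v0) -> 18. No state change.

Answer: 2 4 2 4 2 2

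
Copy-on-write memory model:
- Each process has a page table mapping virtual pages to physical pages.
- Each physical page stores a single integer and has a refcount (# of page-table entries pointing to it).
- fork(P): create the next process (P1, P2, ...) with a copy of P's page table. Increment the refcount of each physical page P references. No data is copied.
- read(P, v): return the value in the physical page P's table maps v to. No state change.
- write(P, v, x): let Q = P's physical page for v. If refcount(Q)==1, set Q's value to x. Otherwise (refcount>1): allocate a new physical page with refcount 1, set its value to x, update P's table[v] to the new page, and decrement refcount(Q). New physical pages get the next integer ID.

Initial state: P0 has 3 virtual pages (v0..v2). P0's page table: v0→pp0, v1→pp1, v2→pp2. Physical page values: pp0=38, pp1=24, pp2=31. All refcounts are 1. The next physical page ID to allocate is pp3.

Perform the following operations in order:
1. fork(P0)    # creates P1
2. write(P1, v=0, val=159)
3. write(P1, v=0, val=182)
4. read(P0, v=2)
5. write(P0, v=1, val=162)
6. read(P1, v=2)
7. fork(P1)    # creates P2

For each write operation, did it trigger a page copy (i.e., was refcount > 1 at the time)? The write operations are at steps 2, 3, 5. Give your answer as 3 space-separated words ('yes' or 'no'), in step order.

Op 1: fork(P0) -> P1. 3 ppages; refcounts: pp0:2 pp1:2 pp2:2
Op 2: write(P1, v0, 159). refcount(pp0)=2>1 -> COPY to pp3. 4 ppages; refcounts: pp0:1 pp1:2 pp2:2 pp3:1
Op 3: write(P1, v0, 182). refcount(pp3)=1 -> write in place. 4 ppages; refcounts: pp0:1 pp1:2 pp2:2 pp3:1
Op 4: read(P0, v2) -> 31. No state change.
Op 5: write(P0, v1, 162). refcount(pp1)=2>1 -> COPY to pp4. 5 ppages; refcounts: pp0:1 pp1:1 pp2:2 pp3:1 pp4:1
Op 6: read(P1, v2) -> 31. No state change.
Op 7: fork(P1) -> P2. 5 ppages; refcounts: pp0:1 pp1:2 pp2:3 pp3:2 pp4:1

yes no yes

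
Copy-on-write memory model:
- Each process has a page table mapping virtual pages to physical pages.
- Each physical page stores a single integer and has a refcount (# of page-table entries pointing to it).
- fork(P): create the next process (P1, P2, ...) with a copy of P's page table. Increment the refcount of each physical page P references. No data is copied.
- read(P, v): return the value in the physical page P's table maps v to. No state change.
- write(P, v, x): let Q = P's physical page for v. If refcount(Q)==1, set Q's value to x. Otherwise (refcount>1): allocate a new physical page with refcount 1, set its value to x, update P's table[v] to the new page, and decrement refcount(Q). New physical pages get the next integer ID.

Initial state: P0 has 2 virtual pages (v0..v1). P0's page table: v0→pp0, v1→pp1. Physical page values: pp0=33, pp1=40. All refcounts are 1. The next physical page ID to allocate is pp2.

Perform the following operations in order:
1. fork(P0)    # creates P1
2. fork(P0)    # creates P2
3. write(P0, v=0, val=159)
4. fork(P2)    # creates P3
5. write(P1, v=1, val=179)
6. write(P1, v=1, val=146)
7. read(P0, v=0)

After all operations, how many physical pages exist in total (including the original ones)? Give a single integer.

Op 1: fork(P0) -> P1. 2 ppages; refcounts: pp0:2 pp1:2
Op 2: fork(P0) -> P2. 2 ppages; refcounts: pp0:3 pp1:3
Op 3: write(P0, v0, 159). refcount(pp0)=3>1 -> COPY to pp2. 3 ppages; refcounts: pp0:2 pp1:3 pp2:1
Op 4: fork(P2) -> P3. 3 ppages; refcounts: pp0:3 pp1:4 pp2:1
Op 5: write(P1, v1, 179). refcount(pp1)=4>1 -> COPY to pp3. 4 ppages; refcounts: pp0:3 pp1:3 pp2:1 pp3:1
Op 6: write(P1, v1, 146). refcount(pp3)=1 -> write in place. 4 ppages; refcounts: pp0:3 pp1:3 pp2:1 pp3:1
Op 7: read(P0, v0) -> 159. No state change.

Answer: 4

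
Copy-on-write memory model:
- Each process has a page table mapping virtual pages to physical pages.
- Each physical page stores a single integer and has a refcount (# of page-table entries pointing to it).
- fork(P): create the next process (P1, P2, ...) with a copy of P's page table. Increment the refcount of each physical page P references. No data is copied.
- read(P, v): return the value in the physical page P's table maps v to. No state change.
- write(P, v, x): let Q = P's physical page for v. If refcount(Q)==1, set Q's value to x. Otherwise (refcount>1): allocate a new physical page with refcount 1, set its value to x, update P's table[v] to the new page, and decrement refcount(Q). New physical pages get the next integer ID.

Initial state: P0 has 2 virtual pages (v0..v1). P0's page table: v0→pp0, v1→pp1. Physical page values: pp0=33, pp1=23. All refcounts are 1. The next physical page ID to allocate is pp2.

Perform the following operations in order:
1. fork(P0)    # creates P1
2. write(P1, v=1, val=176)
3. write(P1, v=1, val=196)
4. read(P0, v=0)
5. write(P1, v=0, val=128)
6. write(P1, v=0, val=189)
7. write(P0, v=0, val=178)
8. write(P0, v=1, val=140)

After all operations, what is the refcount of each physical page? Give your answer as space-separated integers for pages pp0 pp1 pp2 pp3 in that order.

Answer: 1 1 1 1

Derivation:
Op 1: fork(P0) -> P1. 2 ppages; refcounts: pp0:2 pp1:2
Op 2: write(P1, v1, 176). refcount(pp1)=2>1 -> COPY to pp2. 3 ppages; refcounts: pp0:2 pp1:1 pp2:1
Op 3: write(P1, v1, 196). refcount(pp2)=1 -> write in place. 3 ppages; refcounts: pp0:2 pp1:1 pp2:1
Op 4: read(P0, v0) -> 33. No state change.
Op 5: write(P1, v0, 128). refcount(pp0)=2>1 -> COPY to pp3. 4 ppages; refcounts: pp0:1 pp1:1 pp2:1 pp3:1
Op 6: write(P1, v0, 189). refcount(pp3)=1 -> write in place. 4 ppages; refcounts: pp0:1 pp1:1 pp2:1 pp3:1
Op 7: write(P0, v0, 178). refcount(pp0)=1 -> write in place. 4 ppages; refcounts: pp0:1 pp1:1 pp2:1 pp3:1
Op 8: write(P0, v1, 140). refcount(pp1)=1 -> write in place. 4 ppages; refcounts: pp0:1 pp1:1 pp2:1 pp3:1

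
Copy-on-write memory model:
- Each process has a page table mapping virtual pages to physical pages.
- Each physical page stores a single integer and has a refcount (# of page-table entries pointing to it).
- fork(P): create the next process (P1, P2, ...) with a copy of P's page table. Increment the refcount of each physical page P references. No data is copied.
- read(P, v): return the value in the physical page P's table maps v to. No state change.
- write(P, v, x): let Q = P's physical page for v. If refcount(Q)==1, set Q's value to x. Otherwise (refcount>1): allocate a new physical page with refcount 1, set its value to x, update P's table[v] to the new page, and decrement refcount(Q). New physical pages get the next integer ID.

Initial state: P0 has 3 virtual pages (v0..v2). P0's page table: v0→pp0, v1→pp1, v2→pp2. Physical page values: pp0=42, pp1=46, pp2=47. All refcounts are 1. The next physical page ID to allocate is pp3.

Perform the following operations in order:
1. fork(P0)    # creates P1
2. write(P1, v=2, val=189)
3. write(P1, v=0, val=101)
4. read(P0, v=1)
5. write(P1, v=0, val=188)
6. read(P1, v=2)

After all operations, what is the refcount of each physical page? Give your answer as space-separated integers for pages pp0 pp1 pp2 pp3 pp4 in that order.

Answer: 1 2 1 1 1

Derivation:
Op 1: fork(P0) -> P1. 3 ppages; refcounts: pp0:2 pp1:2 pp2:2
Op 2: write(P1, v2, 189). refcount(pp2)=2>1 -> COPY to pp3. 4 ppages; refcounts: pp0:2 pp1:2 pp2:1 pp3:1
Op 3: write(P1, v0, 101). refcount(pp0)=2>1 -> COPY to pp4. 5 ppages; refcounts: pp0:1 pp1:2 pp2:1 pp3:1 pp4:1
Op 4: read(P0, v1) -> 46. No state change.
Op 5: write(P1, v0, 188). refcount(pp4)=1 -> write in place. 5 ppages; refcounts: pp0:1 pp1:2 pp2:1 pp3:1 pp4:1
Op 6: read(P1, v2) -> 189. No state change.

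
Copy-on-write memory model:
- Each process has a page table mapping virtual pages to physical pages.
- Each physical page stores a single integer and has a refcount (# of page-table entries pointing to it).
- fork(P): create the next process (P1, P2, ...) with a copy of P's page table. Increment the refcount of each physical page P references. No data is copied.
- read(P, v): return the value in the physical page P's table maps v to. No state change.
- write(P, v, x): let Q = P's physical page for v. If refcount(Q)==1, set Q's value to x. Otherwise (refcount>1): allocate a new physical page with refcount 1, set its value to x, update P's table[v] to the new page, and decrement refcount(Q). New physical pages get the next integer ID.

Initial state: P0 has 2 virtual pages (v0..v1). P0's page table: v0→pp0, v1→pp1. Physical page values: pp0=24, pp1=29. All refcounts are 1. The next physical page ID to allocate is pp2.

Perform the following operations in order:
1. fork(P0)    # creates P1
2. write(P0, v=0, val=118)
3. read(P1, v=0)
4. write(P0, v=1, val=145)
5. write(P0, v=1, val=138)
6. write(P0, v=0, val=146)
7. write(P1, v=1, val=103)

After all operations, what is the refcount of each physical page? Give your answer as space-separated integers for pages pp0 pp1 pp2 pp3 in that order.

Answer: 1 1 1 1

Derivation:
Op 1: fork(P0) -> P1. 2 ppages; refcounts: pp0:2 pp1:2
Op 2: write(P0, v0, 118). refcount(pp0)=2>1 -> COPY to pp2. 3 ppages; refcounts: pp0:1 pp1:2 pp2:1
Op 3: read(P1, v0) -> 24. No state change.
Op 4: write(P0, v1, 145). refcount(pp1)=2>1 -> COPY to pp3. 4 ppages; refcounts: pp0:1 pp1:1 pp2:1 pp3:1
Op 5: write(P0, v1, 138). refcount(pp3)=1 -> write in place. 4 ppages; refcounts: pp0:1 pp1:1 pp2:1 pp3:1
Op 6: write(P0, v0, 146). refcount(pp2)=1 -> write in place. 4 ppages; refcounts: pp0:1 pp1:1 pp2:1 pp3:1
Op 7: write(P1, v1, 103). refcount(pp1)=1 -> write in place. 4 ppages; refcounts: pp0:1 pp1:1 pp2:1 pp3:1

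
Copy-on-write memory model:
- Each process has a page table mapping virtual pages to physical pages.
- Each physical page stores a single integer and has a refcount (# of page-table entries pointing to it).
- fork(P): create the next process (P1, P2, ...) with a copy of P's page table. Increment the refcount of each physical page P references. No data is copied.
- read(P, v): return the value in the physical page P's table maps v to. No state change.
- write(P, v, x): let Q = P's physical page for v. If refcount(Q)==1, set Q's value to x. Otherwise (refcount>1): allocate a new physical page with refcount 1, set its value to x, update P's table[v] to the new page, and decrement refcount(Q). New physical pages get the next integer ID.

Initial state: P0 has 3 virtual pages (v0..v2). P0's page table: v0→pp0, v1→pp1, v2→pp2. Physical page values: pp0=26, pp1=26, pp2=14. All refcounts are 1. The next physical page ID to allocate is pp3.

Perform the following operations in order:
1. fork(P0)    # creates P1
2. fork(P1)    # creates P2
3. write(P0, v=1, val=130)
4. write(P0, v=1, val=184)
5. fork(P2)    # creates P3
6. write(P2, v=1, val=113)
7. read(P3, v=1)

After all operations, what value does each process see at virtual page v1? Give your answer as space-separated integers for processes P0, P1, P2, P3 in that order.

Op 1: fork(P0) -> P1. 3 ppages; refcounts: pp0:2 pp1:2 pp2:2
Op 2: fork(P1) -> P2. 3 ppages; refcounts: pp0:3 pp1:3 pp2:3
Op 3: write(P0, v1, 130). refcount(pp1)=3>1 -> COPY to pp3. 4 ppages; refcounts: pp0:3 pp1:2 pp2:3 pp3:1
Op 4: write(P0, v1, 184). refcount(pp3)=1 -> write in place. 4 ppages; refcounts: pp0:3 pp1:2 pp2:3 pp3:1
Op 5: fork(P2) -> P3. 4 ppages; refcounts: pp0:4 pp1:3 pp2:4 pp3:1
Op 6: write(P2, v1, 113). refcount(pp1)=3>1 -> COPY to pp4. 5 ppages; refcounts: pp0:4 pp1:2 pp2:4 pp3:1 pp4:1
Op 7: read(P3, v1) -> 26. No state change.
P0: v1 -> pp3 = 184
P1: v1 -> pp1 = 26
P2: v1 -> pp4 = 113
P3: v1 -> pp1 = 26

Answer: 184 26 113 26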